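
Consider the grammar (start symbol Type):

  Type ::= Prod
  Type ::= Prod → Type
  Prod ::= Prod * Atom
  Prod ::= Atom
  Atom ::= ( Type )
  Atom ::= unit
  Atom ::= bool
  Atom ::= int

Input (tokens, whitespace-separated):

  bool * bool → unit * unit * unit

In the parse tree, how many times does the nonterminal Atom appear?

5

[Type [Prod [Prod [Atom bool]] * [Atom bool]] → [Type [Prod [Prod [Prod [Atom unit]] * [Atom unit]] * [Atom unit]]]]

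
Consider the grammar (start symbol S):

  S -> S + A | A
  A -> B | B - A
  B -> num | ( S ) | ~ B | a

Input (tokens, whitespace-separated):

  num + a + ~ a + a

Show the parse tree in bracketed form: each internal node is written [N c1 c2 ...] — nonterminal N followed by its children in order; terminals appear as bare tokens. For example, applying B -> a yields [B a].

[S [S [S [S [A [B num]]] + [A [B a]]] + [A [B ~ [B a]]]] + [A [B a]]]

S
S + A
S + A + A
S + A + A + A
A + A + A + A
B + A + A + A
num + A + A + A
num + B + A + A
num + a + A + A
num + a + B + A
num + a + ~ B + A
num + a + ~ a + A
num + a + ~ a + B
num + a + ~ a + a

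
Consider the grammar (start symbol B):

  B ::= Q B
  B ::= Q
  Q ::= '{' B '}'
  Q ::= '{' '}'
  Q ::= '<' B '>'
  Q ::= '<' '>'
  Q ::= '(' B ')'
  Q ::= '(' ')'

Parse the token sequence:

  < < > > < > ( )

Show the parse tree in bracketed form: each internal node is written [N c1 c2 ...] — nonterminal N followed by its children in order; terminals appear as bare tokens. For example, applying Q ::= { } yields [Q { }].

B
Q B
< B > B
< Q > B
< < > > B
< < > > Q B
< < > > < > B
< < > > < > Q
< < > > < > ( )

[B [Q < [B [Q < >]] >] [B [Q < >] [B [Q ( )]]]]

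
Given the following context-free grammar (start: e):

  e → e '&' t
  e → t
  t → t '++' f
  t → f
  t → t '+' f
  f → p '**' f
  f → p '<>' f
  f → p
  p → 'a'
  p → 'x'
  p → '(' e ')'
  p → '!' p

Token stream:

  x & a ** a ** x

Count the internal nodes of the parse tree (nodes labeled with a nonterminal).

12

[e [e [t [f [p x]]]] & [t [f [p a] ** [f [p a] ** [f [p x]]]]]]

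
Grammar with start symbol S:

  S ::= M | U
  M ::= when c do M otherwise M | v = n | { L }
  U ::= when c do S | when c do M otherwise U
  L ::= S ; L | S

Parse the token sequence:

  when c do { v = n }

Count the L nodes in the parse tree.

[S [U when c do [S [M { [L [S [M v = n]]] }]]]]

1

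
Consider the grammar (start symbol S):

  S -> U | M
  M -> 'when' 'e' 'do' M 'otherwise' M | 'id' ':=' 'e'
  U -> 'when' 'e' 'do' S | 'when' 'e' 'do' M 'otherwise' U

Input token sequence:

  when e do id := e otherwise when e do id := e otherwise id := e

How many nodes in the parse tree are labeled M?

5

[S [M when e do [M id := e] otherwise [M when e do [M id := e] otherwise [M id := e]]]]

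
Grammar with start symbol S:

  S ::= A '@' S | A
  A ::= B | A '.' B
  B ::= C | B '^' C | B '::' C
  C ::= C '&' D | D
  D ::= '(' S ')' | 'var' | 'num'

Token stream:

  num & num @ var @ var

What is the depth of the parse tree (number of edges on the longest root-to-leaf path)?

[S [A [B [C [C [D num]] & [D num]]]] @ [S [A [B [C [D var]]]] @ [S [A [B [C [D var]]]]]]]

7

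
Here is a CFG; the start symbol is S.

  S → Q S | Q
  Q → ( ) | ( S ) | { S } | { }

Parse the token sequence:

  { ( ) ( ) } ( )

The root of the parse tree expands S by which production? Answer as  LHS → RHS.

[S [Q { [S [Q ( )] [S [Q ( )]]] }] [S [Q ( )]]]

S → Q S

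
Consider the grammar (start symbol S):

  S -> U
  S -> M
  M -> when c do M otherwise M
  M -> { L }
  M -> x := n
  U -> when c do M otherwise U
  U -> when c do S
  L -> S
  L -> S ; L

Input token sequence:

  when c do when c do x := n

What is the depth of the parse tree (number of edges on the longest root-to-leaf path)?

[S [U when c do [S [U when c do [S [M x := n]]]]]]

6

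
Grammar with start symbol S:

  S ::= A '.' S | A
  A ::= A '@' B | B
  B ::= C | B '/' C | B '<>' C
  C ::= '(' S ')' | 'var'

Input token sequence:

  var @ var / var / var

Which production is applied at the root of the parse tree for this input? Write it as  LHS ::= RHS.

S ::= A

[S [A [A [B [C var]]] @ [B [B [B [C var]] / [C var]] / [C var]]]]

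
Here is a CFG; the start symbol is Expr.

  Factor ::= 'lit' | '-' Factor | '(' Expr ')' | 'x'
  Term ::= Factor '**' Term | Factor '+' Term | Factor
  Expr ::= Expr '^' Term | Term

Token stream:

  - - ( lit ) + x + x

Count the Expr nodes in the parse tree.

2

[Expr [Term [Factor - [Factor - [Factor ( [Expr [Term [Factor lit]]] )]]] + [Term [Factor x] + [Term [Factor x]]]]]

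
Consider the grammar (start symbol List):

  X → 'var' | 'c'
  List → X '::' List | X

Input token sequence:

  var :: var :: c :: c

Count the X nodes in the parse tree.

4

[List [X var] :: [List [X var] :: [List [X c] :: [List [X c]]]]]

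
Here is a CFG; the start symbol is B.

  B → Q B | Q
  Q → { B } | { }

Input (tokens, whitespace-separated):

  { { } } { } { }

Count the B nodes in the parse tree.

4

[B [Q { [B [Q { }]] }] [B [Q { }] [B [Q { }]]]]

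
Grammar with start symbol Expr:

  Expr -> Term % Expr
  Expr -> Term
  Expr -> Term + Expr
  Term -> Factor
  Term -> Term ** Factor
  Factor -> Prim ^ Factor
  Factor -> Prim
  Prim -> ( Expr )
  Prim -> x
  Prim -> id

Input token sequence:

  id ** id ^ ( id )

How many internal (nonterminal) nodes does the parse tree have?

[Expr [Term [Term [Factor [Prim id]]] ** [Factor [Prim id] ^ [Factor [Prim ( [Expr [Term [Factor [Prim id]]]] )]]]]]

13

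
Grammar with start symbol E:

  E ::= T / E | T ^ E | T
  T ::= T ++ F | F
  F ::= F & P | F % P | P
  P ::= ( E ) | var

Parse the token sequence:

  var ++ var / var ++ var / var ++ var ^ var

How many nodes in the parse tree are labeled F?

[E [T [T [F [P var]]] ++ [F [P var]]] / [E [T [T [F [P var]]] ++ [F [P var]]] / [E [T [T [F [P var]]] ++ [F [P var]]] ^ [E [T [F [P var]]]]]]]

7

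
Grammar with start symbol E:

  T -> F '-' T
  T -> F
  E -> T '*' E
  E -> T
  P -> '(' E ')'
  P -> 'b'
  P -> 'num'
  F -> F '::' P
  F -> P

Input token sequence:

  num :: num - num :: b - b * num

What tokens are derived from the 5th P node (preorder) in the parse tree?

[E [T [F [F [P num]] :: [P num]] - [T [F [F [P num]] :: [P b]] - [T [F [P b]]]]] * [E [T [F [P num]]]]]

b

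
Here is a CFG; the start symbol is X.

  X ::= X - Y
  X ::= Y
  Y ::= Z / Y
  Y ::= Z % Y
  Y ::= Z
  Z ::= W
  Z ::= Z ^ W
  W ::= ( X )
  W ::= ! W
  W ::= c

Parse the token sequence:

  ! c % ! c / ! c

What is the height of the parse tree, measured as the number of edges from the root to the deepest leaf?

[X [Y [Z [W ! [W c]]] % [Y [Z [W ! [W c]]] / [Y [Z [W ! [W c]]]]]]]

7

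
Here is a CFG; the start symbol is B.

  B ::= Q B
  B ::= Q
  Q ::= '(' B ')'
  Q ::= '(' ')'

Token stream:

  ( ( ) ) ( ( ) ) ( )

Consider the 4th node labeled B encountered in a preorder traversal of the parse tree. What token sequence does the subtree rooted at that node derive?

[B [Q ( [B [Q ( )]] )] [B [Q ( [B [Q ( )]] )] [B [Q ( )]]]]

( )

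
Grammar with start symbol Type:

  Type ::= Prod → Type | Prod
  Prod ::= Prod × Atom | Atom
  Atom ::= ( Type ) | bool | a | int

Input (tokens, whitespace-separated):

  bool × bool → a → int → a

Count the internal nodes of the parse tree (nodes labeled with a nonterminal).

14

[Type [Prod [Prod [Atom bool]] × [Atom bool]] → [Type [Prod [Atom a]] → [Type [Prod [Atom int]] → [Type [Prod [Atom a]]]]]]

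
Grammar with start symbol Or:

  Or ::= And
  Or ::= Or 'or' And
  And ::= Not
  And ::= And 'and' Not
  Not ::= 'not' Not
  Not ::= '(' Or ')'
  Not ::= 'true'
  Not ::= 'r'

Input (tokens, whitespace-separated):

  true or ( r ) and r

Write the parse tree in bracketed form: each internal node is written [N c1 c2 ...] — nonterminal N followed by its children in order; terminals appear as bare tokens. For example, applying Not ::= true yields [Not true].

Or
Or or And
And or And
Not or And
true or And
true or And and Not
true or Not and Not
true or ( Or ) and Not
true or ( And ) and Not
true or ( Not ) and Not
true or ( r ) and Not
true or ( r ) and r

[Or [Or [And [Not true]]] or [And [And [Not ( [Or [And [Not r]]] )]] and [Not r]]]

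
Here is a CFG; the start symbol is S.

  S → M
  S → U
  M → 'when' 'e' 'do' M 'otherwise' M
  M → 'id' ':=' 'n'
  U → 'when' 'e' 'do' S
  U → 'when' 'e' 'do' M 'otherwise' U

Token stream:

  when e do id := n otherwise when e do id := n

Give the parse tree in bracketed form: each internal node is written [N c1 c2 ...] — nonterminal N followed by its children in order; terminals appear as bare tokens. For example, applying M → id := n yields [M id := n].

[S [U when e do [M id := n] otherwise [U when e do [S [M id := n]]]]]

S
U
when e do M otherwise U
when e do id := n otherwise U
when e do id := n otherwise when e do S
when e do id := n otherwise when e do M
when e do id := n otherwise when e do id := n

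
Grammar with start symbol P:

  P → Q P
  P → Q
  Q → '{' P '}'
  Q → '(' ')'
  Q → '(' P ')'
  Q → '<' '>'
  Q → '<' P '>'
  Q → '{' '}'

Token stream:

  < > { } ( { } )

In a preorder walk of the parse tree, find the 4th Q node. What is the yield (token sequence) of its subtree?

[P [Q < >] [P [Q { }] [P [Q ( [P [Q { }]] )]]]]

{ }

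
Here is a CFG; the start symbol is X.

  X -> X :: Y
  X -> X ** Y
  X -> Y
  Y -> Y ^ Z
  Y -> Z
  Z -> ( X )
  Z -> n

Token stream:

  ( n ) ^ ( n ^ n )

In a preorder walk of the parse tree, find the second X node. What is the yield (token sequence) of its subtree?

n

[X [Y [Y [Z ( [X [Y [Z n]]] )]] ^ [Z ( [X [Y [Y [Z n]] ^ [Z n]]] )]]]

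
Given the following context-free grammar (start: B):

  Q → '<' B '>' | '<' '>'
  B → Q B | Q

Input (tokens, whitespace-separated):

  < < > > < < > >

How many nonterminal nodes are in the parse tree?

[B [Q < [B [Q < >]] >] [B [Q < [B [Q < >]] >]]]

8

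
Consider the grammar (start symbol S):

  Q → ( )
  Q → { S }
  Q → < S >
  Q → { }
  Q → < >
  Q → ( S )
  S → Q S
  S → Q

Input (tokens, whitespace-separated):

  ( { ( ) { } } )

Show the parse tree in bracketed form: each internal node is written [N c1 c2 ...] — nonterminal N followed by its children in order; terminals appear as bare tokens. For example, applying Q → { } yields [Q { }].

S
Q
( S )
( Q )
( { S } )
( { Q S } )
( { ( ) S } )
( { ( ) Q } )
( { ( ) { } } )

[S [Q ( [S [Q { [S [Q ( )] [S [Q { }]]] }]] )]]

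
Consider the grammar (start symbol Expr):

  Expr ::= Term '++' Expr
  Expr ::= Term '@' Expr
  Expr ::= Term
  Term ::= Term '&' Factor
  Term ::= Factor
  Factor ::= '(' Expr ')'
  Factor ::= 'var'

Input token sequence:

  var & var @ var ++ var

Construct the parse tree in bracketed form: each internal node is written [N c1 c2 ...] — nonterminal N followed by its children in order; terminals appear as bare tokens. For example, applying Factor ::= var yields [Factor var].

Expr
Term @ Expr
Term & Factor @ Expr
Factor & Factor @ Expr
var & Factor @ Expr
var & var @ Expr
var & var @ Term ++ Expr
var & var @ Factor ++ Expr
var & var @ var ++ Expr
var & var @ var ++ Term
var & var @ var ++ Factor
var & var @ var ++ var

[Expr [Term [Term [Factor var]] & [Factor var]] @ [Expr [Term [Factor var]] ++ [Expr [Term [Factor var]]]]]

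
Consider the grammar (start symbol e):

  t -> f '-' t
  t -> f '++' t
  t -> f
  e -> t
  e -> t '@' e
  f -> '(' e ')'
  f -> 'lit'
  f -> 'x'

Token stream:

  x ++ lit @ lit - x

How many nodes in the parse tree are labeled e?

[e [t [f x] ++ [t [f lit]]] @ [e [t [f lit] - [t [f x]]]]]

2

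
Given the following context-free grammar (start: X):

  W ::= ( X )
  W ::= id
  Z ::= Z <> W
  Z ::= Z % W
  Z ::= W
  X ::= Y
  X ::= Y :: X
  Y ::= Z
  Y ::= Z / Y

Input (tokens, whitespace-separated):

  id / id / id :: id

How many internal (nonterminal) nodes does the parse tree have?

14

[X [Y [Z [W id]] / [Y [Z [W id]] / [Y [Z [W id]]]]] :: [X [Y [Z [W id]]]]]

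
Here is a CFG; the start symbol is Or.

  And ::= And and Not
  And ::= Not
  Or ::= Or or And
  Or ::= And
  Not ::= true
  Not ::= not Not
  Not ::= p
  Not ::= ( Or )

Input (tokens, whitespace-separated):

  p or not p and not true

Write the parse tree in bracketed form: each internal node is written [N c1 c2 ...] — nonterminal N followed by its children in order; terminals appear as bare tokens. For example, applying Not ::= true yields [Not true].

Or
Or or And
And or And
Not or And
p or And
p or And and Not
p or Not and Not
p or not Not and Not
p or not p and Not
p or not p and not Not
p or not p and not true

[Or [Or [And [Not p]]] or [And [And [Not not [Not p]]] and [Not not [Not true]]]]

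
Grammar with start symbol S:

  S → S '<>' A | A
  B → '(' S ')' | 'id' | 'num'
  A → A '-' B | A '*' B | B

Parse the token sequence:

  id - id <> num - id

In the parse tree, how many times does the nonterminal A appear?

4

[S [S [A [A [B id]] - [B id]]] <> [A [A [B num]] - [B id]]]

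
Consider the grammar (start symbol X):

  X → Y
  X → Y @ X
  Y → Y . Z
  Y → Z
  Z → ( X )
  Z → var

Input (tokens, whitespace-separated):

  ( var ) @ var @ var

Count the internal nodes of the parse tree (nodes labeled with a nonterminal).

12

[X [Y [Z ( [X [Y [Z var]]] )]] @ [X [Y [Z var]] @ [X [Y [Z var]]]]]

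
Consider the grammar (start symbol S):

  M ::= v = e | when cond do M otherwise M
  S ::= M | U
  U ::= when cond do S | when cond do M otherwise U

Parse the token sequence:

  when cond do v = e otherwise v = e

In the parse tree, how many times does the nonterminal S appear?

1

[S [M when cond do [M v = e] otherwise [M v = e]]]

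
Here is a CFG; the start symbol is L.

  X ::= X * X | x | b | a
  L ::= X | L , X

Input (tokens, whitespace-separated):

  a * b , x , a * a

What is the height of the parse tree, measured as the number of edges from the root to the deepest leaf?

[L [L [L [X [X a] * [X b]]] , [X x]] , [X [X a] * [X a]]]

5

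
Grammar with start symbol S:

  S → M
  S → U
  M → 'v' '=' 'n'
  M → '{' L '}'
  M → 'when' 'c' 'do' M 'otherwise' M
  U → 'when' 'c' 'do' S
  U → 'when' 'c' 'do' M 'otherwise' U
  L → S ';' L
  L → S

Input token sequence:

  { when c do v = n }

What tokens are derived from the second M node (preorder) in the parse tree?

[S [M { [L [S [U when c do [S [M v = n]]]]] }]]

v = n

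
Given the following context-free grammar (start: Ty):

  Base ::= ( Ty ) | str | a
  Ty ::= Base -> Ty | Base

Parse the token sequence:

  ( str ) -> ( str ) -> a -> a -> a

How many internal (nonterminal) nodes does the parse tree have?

14

[Ty [Base ( [Ty [Base str]] )] -> [Ty [Base ( [Ty [Base str]] )] -> [Ty [Base a] -> [Ty [Base a] -> [Ty [Base a]]]]]]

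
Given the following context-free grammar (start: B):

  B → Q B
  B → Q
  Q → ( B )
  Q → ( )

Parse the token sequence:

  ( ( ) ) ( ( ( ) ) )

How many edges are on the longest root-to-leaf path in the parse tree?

7

[B [Q ( [B [Q ( )]] )] [B [Q ( [B [Q ( [B [Q ( )]] )]] )]]]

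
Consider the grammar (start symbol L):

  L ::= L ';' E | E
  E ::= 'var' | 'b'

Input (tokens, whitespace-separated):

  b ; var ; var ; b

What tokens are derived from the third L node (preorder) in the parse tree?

b ; var

[L [L [L [L [E b]] ; [E var]] ; [E var]] ; [E b]]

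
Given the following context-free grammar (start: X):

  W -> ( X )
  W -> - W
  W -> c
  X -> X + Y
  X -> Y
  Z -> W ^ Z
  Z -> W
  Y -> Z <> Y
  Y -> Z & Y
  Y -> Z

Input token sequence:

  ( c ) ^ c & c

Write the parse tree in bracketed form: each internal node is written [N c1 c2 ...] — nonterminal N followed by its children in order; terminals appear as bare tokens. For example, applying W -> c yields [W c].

X
Y
Z & Y
W ^ Z & Y
( X ) ^ Z & Y
( Y ) ^ Z & Y
( Z ) ^ Z & Y
( W ) ^ Z & Y
( c ) ^ Z & Y
( c ) ^ W & Y
( c ) ^ c & Y
( c ) ^ c & Z
( c ) ^ c & W
( c ) ^ c & c

[X [Y [Z [W ( [X [Y [Z [W c]]]] )] ^ [Z [W c]]] & [Y [Z [W c]]]]]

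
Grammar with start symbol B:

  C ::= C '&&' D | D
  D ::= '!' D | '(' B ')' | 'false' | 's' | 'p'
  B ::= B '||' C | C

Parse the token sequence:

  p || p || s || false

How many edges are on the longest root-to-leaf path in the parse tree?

6

[B [B [B [B [C [D p]]] || [C [D p]]] || [C [D s]]] || [C [D false]]]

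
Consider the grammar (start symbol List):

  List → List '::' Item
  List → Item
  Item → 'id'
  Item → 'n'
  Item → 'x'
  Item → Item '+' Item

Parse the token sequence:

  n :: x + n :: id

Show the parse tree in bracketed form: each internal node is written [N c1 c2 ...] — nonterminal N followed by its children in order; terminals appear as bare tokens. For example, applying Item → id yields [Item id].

[List [List [List [Item n]] :: [Item [Item x] + [Item n]]] :: [Item id]]

List
List :: Item
List :: Item :: Item
Item :: Item :: Item
n :: Item :: Item
n :: Item + Item :: Item
n :: x + Item :: Item
n :: x + n :: Item
n :: x + n :: id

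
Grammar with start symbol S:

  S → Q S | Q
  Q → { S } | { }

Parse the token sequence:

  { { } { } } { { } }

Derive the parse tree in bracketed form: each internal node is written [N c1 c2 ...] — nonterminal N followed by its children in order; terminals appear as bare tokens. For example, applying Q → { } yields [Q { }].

[S [Q { [S [Q { }] [S [Q { }]]] }] [S [Q { [S [Q { }]] }]]]

S
Q S
{ S } S
{ Q S } S
{ { } S } S
{ { } Q } S
{ { } { } } S
{ { } { } } Q
{ { } { } } { S }
{ { } { } } { Q }
{ { } { } } { { } }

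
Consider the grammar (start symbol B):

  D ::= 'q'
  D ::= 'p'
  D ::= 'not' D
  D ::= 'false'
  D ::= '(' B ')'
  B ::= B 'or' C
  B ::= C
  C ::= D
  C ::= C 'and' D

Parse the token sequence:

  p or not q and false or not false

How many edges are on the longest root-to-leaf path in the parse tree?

6

[B [B [B [C [D p]]] or [C [C [D not [D q]]] and [D false]]] or [C [D not [D false]]]]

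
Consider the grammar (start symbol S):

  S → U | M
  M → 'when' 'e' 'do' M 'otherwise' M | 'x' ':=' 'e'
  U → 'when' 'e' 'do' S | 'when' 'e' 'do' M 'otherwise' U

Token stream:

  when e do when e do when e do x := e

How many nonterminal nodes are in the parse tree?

[S [U when e do [S [U when e do [S [U when e do [S [M x := e]]]]]]]]

8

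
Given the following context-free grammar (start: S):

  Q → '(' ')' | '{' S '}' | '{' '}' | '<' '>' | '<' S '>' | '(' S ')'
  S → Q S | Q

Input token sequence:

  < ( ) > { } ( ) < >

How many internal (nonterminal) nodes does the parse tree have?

10

[S [Q < [S [Q ( )]] >] [S [Q { }] [S [Q ( )] [S [Q < >]]]]]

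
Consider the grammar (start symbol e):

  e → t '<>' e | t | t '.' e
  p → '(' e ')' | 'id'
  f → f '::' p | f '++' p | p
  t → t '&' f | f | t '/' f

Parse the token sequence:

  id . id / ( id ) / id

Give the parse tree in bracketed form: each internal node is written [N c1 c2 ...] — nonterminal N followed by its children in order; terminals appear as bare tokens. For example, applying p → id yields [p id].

e
t . e
f . e
p . e
id . e
id . t
id . t / f
id . t / f / f
id . f / f / f
id . p / f / f
id . id / f / f
id . id / p / f
id . id / ( e ) / f
id . id / ( t ) / f
id . id / ( f ) / f
id . id / ( p ) / f
id . id / ( id ) / f
id . id / ( id ) / p
id . id / ( id ) / id

[e [t [f [p id]]] . [e [t [t [t [f [p id]]] / [f [p ( [e [t [f [p id]]]] )]]] / [f [p id]]]]]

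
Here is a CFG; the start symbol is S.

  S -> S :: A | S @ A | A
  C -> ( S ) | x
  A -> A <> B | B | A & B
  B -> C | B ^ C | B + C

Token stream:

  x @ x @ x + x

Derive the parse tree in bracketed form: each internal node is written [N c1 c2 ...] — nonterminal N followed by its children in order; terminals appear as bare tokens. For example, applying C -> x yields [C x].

[S [S [S [A [B [C x]]]] @ [A [B [C x]]]] @ [A [B [B [C x]] + [C x]]]]

S
S @ A
S @ A @ A
A @ A @ A
B @ A @ A
C @ A @ A
x @ A @ A
x @ B @ A
x @ C @ A
x @ x @ A
x @ x @ B
x @ x @ B + C
x @ x @ C + C
x @ x @ x + C
x @ x @ x + x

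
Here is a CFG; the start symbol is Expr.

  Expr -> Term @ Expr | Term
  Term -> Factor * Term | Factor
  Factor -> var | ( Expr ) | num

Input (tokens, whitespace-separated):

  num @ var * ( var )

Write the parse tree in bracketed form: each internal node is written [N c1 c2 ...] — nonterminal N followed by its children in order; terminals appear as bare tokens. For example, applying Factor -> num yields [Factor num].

[Expr [Term [Factor num]] @ [Expr [Term [Factor var] * [Term [Factor ( [Expr [Term [Factor var]]] )]]]]]

Expr
Term @ Expr
Factor @ Expr
num @ Expr
num @ Term
num @ Factor * Term
num @ var * Term
num @ var * Factor
num @ var * ( Expr )
num @ var * ( Term )
num @ var * ( Factor )
num @ var * ( var )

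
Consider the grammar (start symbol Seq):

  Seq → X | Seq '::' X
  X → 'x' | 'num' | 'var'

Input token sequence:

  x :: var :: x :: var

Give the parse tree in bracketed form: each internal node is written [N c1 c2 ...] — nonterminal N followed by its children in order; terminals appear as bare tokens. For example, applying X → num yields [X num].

Seq
Seq :: X
Seq :: X :: X
Seq :: X :: X :: X
X :: X :: X :: X
x :: X :: X :: X
x :: var :: X :: X
x :: var :: x :: X
x :: var :: x :: var

[Seq [Seq [Seq [Seq [X x]] :: [X var]] :: [X x]] :: [X var]]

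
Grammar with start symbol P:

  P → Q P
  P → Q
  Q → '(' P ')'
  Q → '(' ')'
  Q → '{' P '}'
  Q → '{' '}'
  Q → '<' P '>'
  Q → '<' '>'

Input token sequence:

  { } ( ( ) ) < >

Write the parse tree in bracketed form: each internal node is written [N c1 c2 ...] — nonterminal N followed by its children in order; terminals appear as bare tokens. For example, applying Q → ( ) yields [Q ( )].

P
Q P
{ } P
{ } Q P
{ } ( P ) P
{ } ( Q ) P
{ } ( ( ) ) P
{ } ( ( ) ) Q
{ } ( ( ) ) < >

[P [Q { }] [P [Q ( [P [Q ( )]] )] [P [Q < >]]]]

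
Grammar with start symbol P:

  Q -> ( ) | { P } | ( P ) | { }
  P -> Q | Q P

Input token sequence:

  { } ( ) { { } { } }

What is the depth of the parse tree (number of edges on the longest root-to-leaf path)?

[P [Q { }] [P [Q ( )] [P [Q { [P [Q { }] [P [Q { }]]] }]]]]

7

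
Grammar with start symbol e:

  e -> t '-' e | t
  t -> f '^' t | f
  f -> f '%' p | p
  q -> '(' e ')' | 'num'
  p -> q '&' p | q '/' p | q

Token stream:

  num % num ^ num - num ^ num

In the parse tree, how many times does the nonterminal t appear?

[e [t [f [f [p [q num]]] % [p [q num]]] ^ [t [f [p [q num]]]]] - [e [t [f [p [q num]]] ^ [t [f [p [q num]]]]]]]

4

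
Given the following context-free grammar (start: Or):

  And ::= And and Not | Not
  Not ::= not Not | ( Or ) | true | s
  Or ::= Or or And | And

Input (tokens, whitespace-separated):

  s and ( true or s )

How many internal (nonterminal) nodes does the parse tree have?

11

[Or [And [And [Not s]] and [Not ( [Or [Or [And [Not true]]] or [And [Not s]]] )]]]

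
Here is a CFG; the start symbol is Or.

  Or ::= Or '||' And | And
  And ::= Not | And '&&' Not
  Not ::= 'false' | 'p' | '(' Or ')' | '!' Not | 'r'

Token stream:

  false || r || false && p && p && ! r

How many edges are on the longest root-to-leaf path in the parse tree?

[Or [Or [Or [And [Not false]]] || [And [Not r]]] || [And [And [And [And [Not false]] && [Not p]] && [Not p]] && [Not ! [Not r]]]]

6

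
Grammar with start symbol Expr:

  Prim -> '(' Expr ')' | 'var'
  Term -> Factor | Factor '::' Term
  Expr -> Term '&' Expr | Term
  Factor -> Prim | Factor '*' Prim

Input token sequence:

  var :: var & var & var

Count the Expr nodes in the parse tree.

3

[Expr [Term [Factor [Prim var]] :: [Term [Factor [Prim var]]]] & [Expr [Term [Factor [Prim var]]] & [Expr [Term [Factor [Prim var]]]]]]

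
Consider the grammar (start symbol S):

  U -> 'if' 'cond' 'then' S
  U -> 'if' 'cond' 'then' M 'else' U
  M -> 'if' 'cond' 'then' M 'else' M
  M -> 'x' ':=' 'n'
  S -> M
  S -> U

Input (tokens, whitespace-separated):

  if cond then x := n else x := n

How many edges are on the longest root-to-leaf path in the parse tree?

3

[S [M if cond then [M x := n] else [M x := n]]]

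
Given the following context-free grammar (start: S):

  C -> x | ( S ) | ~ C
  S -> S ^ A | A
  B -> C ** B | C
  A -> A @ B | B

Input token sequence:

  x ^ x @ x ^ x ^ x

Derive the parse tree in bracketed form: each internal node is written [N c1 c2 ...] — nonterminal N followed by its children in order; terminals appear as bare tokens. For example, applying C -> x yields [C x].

S
S ^ A
S ^ A ^ A
S ^ A ^ A ^ A
A ^ A ^ A ^ A
B ^ A ^ A ^ A
C ^ A ^ A ^ A
x ^ A ^ A ^ A
x ^ A @ B ^ A ^ A
x ^ B @ B ^ A ^ A
x ^ C @ B ^ A ^ A
x ^ x @ B ^ A ^ A
x ^ x @ C ^ A ^ A
x ^ x @ x ^ A ^ A
x ^ x @ x ^ B ^ A
x ^ x @ x ^ C ^ A
x ^ x @ x ^ x ^ A
x ^ x @ x ^ x ^ B
x ^ x @ x ^ x ^ C
x ^ x @ x ^ x ^ x

[S [S [S [S [A [B [C x]]]] ^ [A [A [B [C x]]] @ [B [C x]]]] ^ [A [B [C x]]]] ^ [A [B [C x]]]]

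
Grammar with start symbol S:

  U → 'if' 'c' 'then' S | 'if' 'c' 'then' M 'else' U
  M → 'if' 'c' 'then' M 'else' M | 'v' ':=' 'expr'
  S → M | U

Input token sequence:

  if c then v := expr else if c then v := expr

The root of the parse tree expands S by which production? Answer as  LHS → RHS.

S → U

[S [U if c then [M v := expr] else [U if c then [S [M v := expr]]]]]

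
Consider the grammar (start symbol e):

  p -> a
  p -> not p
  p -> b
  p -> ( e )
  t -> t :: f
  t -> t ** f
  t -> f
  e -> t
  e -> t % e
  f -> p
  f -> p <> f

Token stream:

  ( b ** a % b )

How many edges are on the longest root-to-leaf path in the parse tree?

9

[e [t [f [p ( [e [t [t [f [p b]]] ** [f [p a]]] % [e [t [f [p b]]]]] )]]]]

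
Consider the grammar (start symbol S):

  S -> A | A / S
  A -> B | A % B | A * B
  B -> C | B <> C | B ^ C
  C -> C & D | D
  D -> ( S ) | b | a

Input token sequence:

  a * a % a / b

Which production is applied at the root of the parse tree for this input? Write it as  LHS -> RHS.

[S [A [A [A [B [C [D a]]]] * [B [C [D a]]]] % [B [C [D a]]]] / [S [A [B [C [D b]]]]]]

S -> A / S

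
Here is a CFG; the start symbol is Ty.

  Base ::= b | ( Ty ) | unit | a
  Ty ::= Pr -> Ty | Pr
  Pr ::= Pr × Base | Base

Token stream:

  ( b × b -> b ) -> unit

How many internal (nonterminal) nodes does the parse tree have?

14

[Ty [Pr [Base ( [Ty [Pr [Pr [Base b]] × [Base b]] -> [Ty [Pr [Base b]]]] )]] -> [Ty [Pr [Base unit]]]]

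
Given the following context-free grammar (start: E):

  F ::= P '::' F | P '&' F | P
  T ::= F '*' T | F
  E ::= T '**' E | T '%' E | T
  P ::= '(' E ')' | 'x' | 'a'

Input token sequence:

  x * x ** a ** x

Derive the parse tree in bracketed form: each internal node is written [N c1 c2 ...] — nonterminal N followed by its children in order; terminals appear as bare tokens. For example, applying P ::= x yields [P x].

[E [T [F [P x]] * [T [F [P x]]]] ** [E [T [F [P a]]] ** [E [T [F [P x]]]]]]

E
T ** E
F * T ** E
P * T ** E
x * T ** E
x * F ** E
x * P ** E
x * x ** E
x * x ** T ** E
x * x ** F ** E
x * x ** P ** E
x * x ** a ** E
x * x ** a ** T
x * x ** a ** F
x * x ** a ** P
x * x ** a ** x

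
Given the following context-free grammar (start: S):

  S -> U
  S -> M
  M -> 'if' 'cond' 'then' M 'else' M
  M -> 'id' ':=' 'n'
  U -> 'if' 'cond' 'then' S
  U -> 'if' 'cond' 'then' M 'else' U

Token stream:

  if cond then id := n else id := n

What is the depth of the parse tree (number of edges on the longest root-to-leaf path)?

3

[S [M if cond then [M id := n] else [M id := n]]]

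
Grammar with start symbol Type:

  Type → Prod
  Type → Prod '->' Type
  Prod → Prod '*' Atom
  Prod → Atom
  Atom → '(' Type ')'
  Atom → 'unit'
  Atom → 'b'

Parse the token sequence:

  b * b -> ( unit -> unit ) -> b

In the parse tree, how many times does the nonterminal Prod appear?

[Type [Prod [Prod [Atom b]] * [Atom b]] -> [Type [Prod [Atom ( [Type [Prod [Atom unit]] -> [Type [Prod [Atom unit]]]] )]] -> [Type [Prod [Atom b]]]]]

6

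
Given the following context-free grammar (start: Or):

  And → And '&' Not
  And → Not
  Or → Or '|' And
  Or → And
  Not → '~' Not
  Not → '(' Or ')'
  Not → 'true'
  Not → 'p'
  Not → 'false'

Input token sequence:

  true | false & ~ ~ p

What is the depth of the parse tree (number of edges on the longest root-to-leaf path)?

[Or [Or [And [Not true]]] | [And [And [Not false]] & [Not ~ [Not ~ [Not p]]]]]

5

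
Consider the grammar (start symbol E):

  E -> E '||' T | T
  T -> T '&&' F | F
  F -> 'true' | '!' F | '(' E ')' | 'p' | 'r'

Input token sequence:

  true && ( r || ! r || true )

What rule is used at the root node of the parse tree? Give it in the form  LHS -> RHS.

E -> T

[E [T [T [F true]] && [F ( [E [E [E [T [F r]]] || [T [F ! [F r]]]] || [T [F true]]] )]]]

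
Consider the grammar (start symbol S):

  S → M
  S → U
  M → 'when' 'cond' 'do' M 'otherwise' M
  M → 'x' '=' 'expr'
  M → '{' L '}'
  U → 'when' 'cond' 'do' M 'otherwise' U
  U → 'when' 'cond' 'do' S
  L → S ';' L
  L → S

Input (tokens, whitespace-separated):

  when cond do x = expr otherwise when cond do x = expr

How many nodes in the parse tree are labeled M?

2

[S [U when cond do [M x = expr] otherwise [U when cond do [S [M x = expr]]]]]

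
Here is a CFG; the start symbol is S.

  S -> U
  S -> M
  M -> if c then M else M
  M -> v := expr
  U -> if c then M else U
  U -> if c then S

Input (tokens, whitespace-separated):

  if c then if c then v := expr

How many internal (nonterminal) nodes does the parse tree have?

[S [U if c then [S [U if c then [S [M v := expr]]]]]]

6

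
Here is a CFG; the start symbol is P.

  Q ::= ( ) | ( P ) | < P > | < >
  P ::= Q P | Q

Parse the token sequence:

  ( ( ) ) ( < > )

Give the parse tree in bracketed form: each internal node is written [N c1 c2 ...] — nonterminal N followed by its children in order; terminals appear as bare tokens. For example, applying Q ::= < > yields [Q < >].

[P [Q ( [P [Q ( )]] )] [P [Q ( [P [Q < >]] )]]]

P
Q P
( P ) P
( Q ) P
( ( ) ) P
( ( ) ) Q
( ( ) ) ( P )
( ( ) ) ( Q )
( ( ) ) ( < > )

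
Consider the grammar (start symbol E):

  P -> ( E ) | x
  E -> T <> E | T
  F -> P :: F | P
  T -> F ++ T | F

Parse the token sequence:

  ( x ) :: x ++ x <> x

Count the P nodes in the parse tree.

[E [T [F [P ( [E [T [F [P x]]]] )] :: [F [P x]]] ++ [T [F [P x]]]] <> [E [T [F [P x]]]]]

5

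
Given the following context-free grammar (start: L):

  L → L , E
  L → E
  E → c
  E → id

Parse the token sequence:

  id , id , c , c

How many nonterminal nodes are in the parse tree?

[L [L [L [L [E id]] , [E id]] , [E c]] , [E c]]

8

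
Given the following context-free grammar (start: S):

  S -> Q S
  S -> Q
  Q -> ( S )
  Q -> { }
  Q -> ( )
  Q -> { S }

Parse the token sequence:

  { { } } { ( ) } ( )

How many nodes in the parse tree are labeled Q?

5

[S [Q { [S [Q { }]] }] [S [Q { [S [Q ( )]] }] [S [Q ( )]]]]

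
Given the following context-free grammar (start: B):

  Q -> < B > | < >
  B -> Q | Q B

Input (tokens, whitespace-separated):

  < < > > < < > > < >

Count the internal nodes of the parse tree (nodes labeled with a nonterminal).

[B [Q < [B [Q < >]] >] [B [Q < [B [Q < >]] >] [B [Q < >]]]]

10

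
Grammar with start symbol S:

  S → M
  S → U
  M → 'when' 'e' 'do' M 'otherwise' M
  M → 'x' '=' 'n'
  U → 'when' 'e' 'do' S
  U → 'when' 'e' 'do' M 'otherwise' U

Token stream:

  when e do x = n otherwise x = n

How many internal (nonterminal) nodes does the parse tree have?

[S [M when e do [M x = n] otherwise [M x = n]]]

4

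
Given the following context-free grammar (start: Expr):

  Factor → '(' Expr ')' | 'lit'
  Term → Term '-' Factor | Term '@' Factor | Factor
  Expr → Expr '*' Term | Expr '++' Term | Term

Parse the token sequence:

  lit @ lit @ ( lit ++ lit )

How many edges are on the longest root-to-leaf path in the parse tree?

7

[Expr [Term [Term [Term [Factor lit]] @ [Factor lit]] @ [Factor ( [Expr [Expr [Term [Factor lit]]] ++ [Term [Factor lit]]] )]]]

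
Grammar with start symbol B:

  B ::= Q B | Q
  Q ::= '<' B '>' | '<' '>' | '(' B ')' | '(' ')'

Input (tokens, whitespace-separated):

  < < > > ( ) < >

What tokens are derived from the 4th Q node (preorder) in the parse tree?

< >

[B [Q < [B [Q < >]] >] [B [Q ( )] [B [Q < >]]]]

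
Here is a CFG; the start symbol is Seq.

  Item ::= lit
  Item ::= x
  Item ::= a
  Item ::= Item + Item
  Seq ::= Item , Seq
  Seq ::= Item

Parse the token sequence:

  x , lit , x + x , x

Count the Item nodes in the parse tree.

[Seq [Item x] , [Seq [Item lit] , [Seq [Item [Item x] + [Item x]] , [Seq [Item x]]]]]

6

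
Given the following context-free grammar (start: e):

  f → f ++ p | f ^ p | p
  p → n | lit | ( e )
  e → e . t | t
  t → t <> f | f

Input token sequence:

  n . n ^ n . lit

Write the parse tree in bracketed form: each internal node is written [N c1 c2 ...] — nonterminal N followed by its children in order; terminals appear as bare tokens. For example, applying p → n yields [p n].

e
e . t
e . t . t
t . t . t
f . t . t
p . t . t
n . t . t
n . f . t
n . f ^ p . t
n . p ^ p . t
n . n ^ p . t
n . n ^ n . t
n . n ^ n . f
n . n ^ n . p
n . n ^ n . lit

[e [e [e [t [f [p n]]]] . [t [f [f [p n]] ^ [p n]]]] . [t [f [p lit]]]]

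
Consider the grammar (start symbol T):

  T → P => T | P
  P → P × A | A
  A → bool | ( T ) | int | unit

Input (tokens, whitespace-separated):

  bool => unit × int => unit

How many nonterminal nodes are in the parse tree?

11

[T [P [A bool]] => [T [P [P [A unit]] × [A int]] => [T [P [A unit]]]]]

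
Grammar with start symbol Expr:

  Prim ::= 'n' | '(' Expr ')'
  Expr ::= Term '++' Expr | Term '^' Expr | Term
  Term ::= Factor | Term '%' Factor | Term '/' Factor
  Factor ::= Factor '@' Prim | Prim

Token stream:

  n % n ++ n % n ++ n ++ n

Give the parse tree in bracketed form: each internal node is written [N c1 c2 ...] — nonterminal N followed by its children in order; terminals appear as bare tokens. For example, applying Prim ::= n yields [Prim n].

[Expr [Term [Term [Factor [Prim n]]] % [Factor [Prim n]]] ++ [Expr [Term [Term [Factor [Prim n]]] % [Factor [Prim n]]] ++ [Expr [Term [Factor [Prim n]]] ++ [Expr [Term [Factor [Prim n]]]]]]]

Expr
Term ++ Expr
Term % Factor ++ Expr
Factor % Factor ++ Expr
Prim % Factor ++ Expr
n % Factor ++ Expr
n % Prim ++ Expr
n % n ++ Expr
n % n ++ Term ++ Expr
n % n ++ Term % Factor ++ Expr
n % n ++ Factor % Factor ++ Expr
n % n ++ Prim % Factor ++ Expr
n % n ++ n % Factor ++ Expr
n % n ++ n % Prim ++ Expr
n % n ++ n % n ++ Expr
n % n ++ n % n ++ Term ++ Expr
n % n ++ n % n ++ Factor ++ Expr
n % n ++ n % n ++ Prim ++ Expr
n % n ++ n % n ++ n ++ Expr
n % n ++ n % n ++ n ++ Term
n % n ++ n % n ++ n ++ Factor
n % n ++ n % n ++ n ++ Prim
n % n ++ n % n ++ n ++ n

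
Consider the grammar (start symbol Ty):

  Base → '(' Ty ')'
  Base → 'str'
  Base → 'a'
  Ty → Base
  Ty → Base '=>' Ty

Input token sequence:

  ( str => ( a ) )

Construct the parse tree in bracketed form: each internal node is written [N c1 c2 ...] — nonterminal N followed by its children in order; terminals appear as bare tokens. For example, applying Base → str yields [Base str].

Ty
Base
( Ty )
( Base => Ty )
( str => Ty )
( str => Base )
( str => ( Ty ) )
( str => ( Base ) )
( str => ( a ) )

[Ty [Base ( [Ty [Base str] => [Ty [Base ( [Ty [Base a]] )]]] )]]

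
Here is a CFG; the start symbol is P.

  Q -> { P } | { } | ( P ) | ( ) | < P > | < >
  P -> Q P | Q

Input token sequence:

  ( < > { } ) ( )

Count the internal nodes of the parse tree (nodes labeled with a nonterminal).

[P [Q ( [P [Q < >] [P [Q { }]]] )] [P [Q ( )]]]

8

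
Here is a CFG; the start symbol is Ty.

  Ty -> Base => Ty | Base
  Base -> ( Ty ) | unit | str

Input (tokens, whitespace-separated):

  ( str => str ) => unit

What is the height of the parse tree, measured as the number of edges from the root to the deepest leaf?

[Ty [Base ( [Ty [Base str] => [Ty [Base str]]] )] => [Ty [Base unit]]]

5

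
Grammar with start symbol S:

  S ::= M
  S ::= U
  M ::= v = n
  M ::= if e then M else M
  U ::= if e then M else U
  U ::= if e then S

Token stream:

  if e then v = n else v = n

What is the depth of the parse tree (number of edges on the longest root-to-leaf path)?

3

[S [M if e then [M v = n] else [M v = n]]]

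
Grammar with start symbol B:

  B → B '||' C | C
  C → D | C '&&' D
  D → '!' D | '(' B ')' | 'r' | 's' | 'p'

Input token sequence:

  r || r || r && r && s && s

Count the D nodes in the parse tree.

[B [B [B [C [D r]]] || [C [D r]]] || [C [C [C [C [D r]] && [D r]] && [D s]] && [D s]]]

6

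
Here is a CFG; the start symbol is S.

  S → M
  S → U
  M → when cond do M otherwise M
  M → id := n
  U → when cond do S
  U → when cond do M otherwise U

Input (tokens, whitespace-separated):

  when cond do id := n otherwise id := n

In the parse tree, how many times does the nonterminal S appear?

1

[S [M when cond do [M id := n] otherwise [M id := n]]]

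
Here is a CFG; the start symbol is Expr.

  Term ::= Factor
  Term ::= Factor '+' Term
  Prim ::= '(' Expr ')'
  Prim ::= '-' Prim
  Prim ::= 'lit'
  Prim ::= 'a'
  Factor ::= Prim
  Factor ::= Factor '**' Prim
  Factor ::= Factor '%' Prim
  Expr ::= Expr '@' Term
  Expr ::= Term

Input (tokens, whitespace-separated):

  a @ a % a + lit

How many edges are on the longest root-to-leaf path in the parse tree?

[Expr [Expr [Term [Factor [Prim a]]]] @ [Term [Factor [Factor [Prim a]] % [Prim a]] + [Term [Factor [Prim lit]]]]]

5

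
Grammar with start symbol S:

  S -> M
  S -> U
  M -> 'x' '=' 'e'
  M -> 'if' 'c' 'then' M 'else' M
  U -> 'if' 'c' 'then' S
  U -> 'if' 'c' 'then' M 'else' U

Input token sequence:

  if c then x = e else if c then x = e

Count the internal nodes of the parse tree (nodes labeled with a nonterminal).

6

[S [U if c then [M x = e] else [U if c then [S [M x = e]]]]]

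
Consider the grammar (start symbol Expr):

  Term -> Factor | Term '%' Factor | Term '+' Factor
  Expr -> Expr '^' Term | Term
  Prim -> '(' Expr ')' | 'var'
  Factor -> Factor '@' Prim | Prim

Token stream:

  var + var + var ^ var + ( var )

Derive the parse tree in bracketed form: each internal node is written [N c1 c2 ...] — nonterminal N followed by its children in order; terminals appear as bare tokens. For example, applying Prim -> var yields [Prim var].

Expr
Expr ^ Term
Term ^ Term
Term + Factor ^ Term
Term + Factor + Factor ^ Term
Factor + Factor + Factor ^ Term
Prim + Factor + Factor ^ Term
var + Factor + Factor ^ Term
var + Prim + Factor ^ Term
var + var + Factor ^ Term
var + var + Prim ^ Term
var + var + var ^ Term
var + var + var ^ Term + Factor
var + var + var ^ Factor + Factor
var + var + var ^ Prim + Factor
var + var + var ^ var + Factor
var + var + var ^ var + Prim
var + var + var ^ var + ( Expr )
var + var + var ^ var + ( Term )
var + var + var ^ var + ( Factor )
var + var + var ^ var + ( Prim )
var + var + var ^ var + ( var )

[Expr [Expr [Term [Term [Term [Factor [Prim var]]] + [Factor [Prim var]]] + [Factor [Prim var]]]] ^ [Term [Term [Factor [Prim var]]] + [Factor [Prim ( [Expr [Term [Factor [Prim var]]]] )]]]]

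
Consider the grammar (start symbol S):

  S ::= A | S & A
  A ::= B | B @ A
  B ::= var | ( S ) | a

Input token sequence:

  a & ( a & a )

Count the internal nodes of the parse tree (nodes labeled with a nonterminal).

12

[S [S [A [B a]]] & [A [B ( [S [S [A [B a]]] & [A [B a]]] )]]]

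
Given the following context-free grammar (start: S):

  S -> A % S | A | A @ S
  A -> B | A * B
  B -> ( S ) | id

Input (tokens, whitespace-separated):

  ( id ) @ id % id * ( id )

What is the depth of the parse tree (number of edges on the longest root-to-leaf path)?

[S [A [B ( [S [A [B id]]] )]] @ [S [A [B id]] % [S [A [A [B id]] * [B ( [S [A [B id]]] )]]]]]

8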